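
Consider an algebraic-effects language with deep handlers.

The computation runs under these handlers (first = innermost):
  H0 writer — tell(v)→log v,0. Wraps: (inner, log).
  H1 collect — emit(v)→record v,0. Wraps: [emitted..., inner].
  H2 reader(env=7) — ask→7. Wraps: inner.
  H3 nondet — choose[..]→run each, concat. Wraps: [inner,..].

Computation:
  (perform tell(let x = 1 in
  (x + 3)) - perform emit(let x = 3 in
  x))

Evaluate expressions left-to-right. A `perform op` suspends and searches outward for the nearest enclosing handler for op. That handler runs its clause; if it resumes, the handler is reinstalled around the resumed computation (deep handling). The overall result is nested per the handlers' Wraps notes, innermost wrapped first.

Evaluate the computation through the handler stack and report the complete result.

Answer: [[3, (0, (4))]]

Evaluation trace:
tell(4) @ H0 ⇒ log+=4
emit(3) @ H1 ⇒ out+=3
H0 returns (0, (4))
H1 returns [3, (0, (4))]
H2 returns [3, (0, (4))]
H3 returns [[3, (0, (4))]]
= [[3, (0, (4))]]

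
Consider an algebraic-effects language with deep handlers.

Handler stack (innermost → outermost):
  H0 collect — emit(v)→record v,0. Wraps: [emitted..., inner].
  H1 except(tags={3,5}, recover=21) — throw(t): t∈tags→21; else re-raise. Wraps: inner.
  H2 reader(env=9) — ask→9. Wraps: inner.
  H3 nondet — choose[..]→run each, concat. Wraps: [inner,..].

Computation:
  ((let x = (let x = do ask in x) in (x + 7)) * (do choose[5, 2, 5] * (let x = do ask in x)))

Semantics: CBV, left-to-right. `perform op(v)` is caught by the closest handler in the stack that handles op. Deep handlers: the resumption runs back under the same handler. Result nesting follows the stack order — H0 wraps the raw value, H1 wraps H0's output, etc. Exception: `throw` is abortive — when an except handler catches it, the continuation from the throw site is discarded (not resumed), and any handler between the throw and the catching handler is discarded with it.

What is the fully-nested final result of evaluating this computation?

Answer: [[720], [288], [720]]

Evaluation trace:
ask @ H2 ⇒ 9
choose[5, 2, 5] @ H3
  branch[0] choose=5:
    ask @ H2 ⇒ 9
    H0 returns [720]
    H1 returns [720]
    H2 returns [720]
    H3 returns [[720]]
  branch[1] choose=2:
    ask @ H2 ⇒ 9
    H0 returns [288]
    H1 returns [288]
    H2 returns [288]
    H3 returns [[288]]
  branch[2] choose=5:
    ask @ H2 ⇒ 9
    H0 returns [720]
    H1 returns [720]
    H2 returns [720]
    H3 returns [[720]]
= [[720], [288], [720]]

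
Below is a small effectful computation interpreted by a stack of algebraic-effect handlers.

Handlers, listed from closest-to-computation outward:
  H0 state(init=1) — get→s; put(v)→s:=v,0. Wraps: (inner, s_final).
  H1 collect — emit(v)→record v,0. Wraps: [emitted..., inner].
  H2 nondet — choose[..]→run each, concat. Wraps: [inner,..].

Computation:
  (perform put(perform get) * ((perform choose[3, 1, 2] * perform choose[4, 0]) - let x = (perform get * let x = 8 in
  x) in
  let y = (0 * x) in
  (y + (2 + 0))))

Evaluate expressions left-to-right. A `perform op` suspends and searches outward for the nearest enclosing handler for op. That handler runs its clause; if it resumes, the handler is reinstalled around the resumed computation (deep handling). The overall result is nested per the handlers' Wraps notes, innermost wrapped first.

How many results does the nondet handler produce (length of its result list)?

Answer: 6

Working:
get @ H0 ⇒ 1
put(1) @ H0 ⇒ s:=1
choose[3, 1, 2] @ H2
  branch[0] choose=3:
    choose[4, 0] @ H2
      branch[0] choose=4:
        get @ H0 ⇒ 1
        H0 returns (0, 1)
        H1 returns [(0, 1)]
        H2 returns [[(0, 1)]]
      branch[1] choose=0:
        get @ H0 ⇒ 1
        H0 returns (0, 1)
        H1 returns [(0, 1)]
        H2 returns [[(0, 1)]]
  branch[1] choose=1:
    choose[4, 0] @ H2
      branch[0] choose=4:
        get @ H0 ⇒ 1
        H0 returns (0, 1)
        H1 returns [(0, 1)]
        H2 returns [[(0, 1)]]
      branch[1] choose=0:
        get @ H0 ⇒ 1
        H0 returns (0, 1)
        H1 returns [(0, 1)]
        H2 returns [[(0, 1)]]
  branch[2] choose=2:
    choose[4, 0] @ H2
      branch[0] choose=4:
        get @ H0 ⇒ 1
        H0 returns (0, 1)
        H1 returns [(0, 1)]
        H2 returns [[(0, 1)]]
      branch[1] choose=0:
        get @ H0 ⇒ 1
        H0 returns (0, 1)
        H1 returns [(0, 1)]
        H2 returns [[(0, 1)]]
= [[(0, 1)], [(0, 1)], [(0, 1)], [(0, 1)], [(0, 1)], [(0, 1)]]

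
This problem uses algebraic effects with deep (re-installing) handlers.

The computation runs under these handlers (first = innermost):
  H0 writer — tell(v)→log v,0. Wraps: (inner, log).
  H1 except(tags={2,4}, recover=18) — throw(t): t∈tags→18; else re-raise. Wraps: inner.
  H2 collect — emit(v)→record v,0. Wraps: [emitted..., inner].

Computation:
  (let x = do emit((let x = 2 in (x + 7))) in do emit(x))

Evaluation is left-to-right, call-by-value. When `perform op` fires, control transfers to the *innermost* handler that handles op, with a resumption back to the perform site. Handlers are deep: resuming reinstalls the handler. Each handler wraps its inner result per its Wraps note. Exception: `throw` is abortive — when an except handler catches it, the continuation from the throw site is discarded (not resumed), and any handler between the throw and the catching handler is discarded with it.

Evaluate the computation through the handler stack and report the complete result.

Evaluation trace:
emit(9) @ H2 ⇒ out+=9
emit(0) @ H2 ⇒ out+=0
H0 returns (0, ())
H1 returns (0, ())
H2 returns [9, 0, (0, ())]
= [9, 0, (0, ())]

Answer: [9, 0, (0, ())]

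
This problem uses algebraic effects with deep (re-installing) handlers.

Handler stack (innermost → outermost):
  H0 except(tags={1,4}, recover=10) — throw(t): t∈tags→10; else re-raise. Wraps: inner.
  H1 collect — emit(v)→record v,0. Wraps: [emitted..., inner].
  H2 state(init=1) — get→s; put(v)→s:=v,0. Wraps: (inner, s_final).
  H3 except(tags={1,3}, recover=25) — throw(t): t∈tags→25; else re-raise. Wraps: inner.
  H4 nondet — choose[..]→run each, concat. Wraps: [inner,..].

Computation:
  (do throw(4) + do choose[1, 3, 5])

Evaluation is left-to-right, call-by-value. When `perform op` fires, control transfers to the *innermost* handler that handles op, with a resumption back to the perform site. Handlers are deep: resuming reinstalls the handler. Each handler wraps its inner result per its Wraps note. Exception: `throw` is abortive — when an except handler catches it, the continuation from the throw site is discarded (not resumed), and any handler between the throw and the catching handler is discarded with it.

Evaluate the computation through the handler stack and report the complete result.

Working:
throw(4) @ H0 caught ⇒ 10
H1 returns [10]
H2 returns ([10], 1)
H3 returns ([10], 1)
H4 returns [([10], 1)]
= [([10], 1)]

Answer: [([10], 1)]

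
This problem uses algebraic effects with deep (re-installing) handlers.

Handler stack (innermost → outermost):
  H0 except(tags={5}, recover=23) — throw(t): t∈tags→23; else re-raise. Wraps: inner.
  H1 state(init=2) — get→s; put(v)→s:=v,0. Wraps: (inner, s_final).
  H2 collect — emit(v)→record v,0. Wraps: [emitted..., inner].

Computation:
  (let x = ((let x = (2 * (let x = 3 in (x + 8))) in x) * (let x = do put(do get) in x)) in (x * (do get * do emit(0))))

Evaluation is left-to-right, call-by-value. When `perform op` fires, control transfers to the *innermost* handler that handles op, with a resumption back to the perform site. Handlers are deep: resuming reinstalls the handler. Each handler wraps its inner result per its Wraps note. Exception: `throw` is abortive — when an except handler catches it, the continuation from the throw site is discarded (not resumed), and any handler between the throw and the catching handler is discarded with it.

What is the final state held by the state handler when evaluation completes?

Evaluation trace:
get @ H1 ⇒ 2
put(2) @ H1 ⇒ s:=2
get @ H1 ⇒ 2
emit(0) @ H2 ⇒ out+=0
H0 returns 0
H1 returns (0, 2)
H2 returns [0, (0, 2)]
= [0, (0, 2)]

Answer: 2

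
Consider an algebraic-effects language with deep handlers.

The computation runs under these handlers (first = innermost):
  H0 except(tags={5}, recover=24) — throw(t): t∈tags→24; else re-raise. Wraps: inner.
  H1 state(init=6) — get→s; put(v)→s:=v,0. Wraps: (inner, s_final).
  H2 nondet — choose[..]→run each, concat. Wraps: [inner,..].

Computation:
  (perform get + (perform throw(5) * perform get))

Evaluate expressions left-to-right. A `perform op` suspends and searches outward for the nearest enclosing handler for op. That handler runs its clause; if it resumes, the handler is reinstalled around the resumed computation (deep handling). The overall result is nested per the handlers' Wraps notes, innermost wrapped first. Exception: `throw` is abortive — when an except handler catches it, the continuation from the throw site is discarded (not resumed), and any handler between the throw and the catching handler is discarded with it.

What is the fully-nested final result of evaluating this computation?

Evaluation trace:
get @ H1 ⇒ 6
throw(5) @ H0 caught ⇒ 24
H1 returns (24, 6)
H2 returns [(24, 6)]
= [(24, 6)]

Answer: [(24, 6)]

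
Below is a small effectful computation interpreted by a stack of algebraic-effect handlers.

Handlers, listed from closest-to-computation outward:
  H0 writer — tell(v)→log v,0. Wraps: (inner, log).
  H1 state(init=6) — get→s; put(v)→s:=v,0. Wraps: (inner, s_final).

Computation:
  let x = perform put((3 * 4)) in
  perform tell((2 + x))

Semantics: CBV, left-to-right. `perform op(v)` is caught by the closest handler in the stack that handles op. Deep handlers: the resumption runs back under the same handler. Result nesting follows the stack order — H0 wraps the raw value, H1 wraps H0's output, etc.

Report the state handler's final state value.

Working:
put(12) @ H1 ⇒ s:=12
tell(2) @ H0 ⇒ log+=2
H0 returns (0, (2))
H1 returns ((0, (2)), 12)
= ((0, (2)), 12)

Answer: 12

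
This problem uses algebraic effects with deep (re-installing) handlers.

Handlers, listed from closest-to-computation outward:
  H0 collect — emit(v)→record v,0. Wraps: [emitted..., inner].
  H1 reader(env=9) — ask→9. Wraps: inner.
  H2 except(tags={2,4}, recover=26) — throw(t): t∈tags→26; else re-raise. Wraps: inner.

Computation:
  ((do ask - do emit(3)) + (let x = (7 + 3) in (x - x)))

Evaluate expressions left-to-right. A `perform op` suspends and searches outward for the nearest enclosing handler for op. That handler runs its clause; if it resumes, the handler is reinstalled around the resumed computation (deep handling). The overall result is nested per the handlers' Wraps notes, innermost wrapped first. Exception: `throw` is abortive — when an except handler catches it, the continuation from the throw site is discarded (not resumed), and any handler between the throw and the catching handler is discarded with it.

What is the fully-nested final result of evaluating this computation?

Answer: [3, 9]

Evaluation trace:
ask @ H1 ⇒ 9
emit(3) @ H0 ⇒ out+=3
H0 returns [3, 9]
H1 returns [3, 9]
H2 returns [3, 9]
= [3, 9]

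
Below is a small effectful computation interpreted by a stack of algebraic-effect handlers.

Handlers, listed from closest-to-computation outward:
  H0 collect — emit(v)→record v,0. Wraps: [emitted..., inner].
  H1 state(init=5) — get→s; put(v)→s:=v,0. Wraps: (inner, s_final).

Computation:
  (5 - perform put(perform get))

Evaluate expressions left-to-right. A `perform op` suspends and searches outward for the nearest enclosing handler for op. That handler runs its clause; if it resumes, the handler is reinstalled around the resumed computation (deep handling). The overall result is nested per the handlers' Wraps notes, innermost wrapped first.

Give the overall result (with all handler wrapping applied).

Step-by-step:
get @ H1 ⇒ 5
put(5) @ H1 ⇒ s:=5
H0 returns [5]
H1 returns ([5], 5)
= ([5], 5)

Answer: ([5], 5)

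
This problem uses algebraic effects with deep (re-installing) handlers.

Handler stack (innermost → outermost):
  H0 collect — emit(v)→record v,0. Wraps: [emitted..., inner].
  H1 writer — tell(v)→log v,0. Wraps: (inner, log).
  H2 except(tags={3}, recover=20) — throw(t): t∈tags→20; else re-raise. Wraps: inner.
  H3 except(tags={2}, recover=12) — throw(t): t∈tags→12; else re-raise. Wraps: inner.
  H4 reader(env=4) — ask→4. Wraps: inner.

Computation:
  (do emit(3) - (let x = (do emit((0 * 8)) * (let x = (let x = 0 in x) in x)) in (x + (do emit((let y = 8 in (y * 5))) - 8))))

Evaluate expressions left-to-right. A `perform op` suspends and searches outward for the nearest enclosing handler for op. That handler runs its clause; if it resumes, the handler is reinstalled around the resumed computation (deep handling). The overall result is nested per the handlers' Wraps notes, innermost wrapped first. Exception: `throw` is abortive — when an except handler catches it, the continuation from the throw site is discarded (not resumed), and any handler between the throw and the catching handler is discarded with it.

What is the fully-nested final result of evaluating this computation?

Step-by-step:
emit(3) @ H0 ⇒ out+=3
emit(0) @ H0 ⇒ out+=0
emit(40) @ H0 ⇒ out+=40
H0 returns [3, 0, 40, 8]
H1 returns ([3, 0, 40, 8], ())
H2 returns ([3, 0, 40, 8], ())
H3 returns ([3, 0, 40, 8], ())
H4 returns ([3, 0, 40, 8], ())
= ([3, 0, 40, 8], ())

Answer: ([3, 0, 40, 8], ())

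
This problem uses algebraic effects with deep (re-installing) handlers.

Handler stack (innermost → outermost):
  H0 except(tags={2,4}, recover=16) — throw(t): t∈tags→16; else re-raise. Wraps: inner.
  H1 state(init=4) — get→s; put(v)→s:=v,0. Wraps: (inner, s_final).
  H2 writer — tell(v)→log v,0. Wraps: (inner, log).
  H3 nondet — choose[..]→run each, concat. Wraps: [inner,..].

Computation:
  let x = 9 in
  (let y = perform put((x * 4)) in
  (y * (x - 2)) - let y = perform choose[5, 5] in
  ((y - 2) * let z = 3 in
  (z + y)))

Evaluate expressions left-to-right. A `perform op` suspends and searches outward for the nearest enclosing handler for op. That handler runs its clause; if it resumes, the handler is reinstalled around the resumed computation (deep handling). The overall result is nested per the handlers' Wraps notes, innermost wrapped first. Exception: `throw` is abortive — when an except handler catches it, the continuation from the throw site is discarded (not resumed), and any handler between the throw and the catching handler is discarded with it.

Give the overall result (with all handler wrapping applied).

Answer: [((-24, 36), ()), ((-24, 36), ())]

Working:
put(36) @ H1 ⇒ s:=36
choose[5, 5] @ H3
  branch[0] choose=5:
    H0 returns -24
    H1 returns (-24, 36)
    H2 returns ((-24, 36), ())
    H3 returns [((-24, 36), ())]
  branch[1] choose=5:
    H0 returns -24
    H1 returns (-24, 36)
    H2 returns ((-24, 36), ())
    H3 returns [((-24, 36), ())]
= [((-24, 36), ()), ((-24, 36), ())]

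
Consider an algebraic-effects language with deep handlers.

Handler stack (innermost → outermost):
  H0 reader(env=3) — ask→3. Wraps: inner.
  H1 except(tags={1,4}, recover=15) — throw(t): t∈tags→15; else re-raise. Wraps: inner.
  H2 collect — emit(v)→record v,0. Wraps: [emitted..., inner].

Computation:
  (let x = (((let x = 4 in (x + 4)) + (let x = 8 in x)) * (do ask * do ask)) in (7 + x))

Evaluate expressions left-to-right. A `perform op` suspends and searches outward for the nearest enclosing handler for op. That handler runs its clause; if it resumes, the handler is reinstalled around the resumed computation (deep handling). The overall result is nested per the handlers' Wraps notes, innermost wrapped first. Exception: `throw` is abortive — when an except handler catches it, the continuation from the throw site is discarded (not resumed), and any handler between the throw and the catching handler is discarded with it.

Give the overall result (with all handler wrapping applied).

Answer: [151]

Evaluation trace:
ask @ H0 ⇒ 3
ask @ H0 ⇒ 3
H0 returns 151
H1 returns 151
H2 returns [151]
= [151]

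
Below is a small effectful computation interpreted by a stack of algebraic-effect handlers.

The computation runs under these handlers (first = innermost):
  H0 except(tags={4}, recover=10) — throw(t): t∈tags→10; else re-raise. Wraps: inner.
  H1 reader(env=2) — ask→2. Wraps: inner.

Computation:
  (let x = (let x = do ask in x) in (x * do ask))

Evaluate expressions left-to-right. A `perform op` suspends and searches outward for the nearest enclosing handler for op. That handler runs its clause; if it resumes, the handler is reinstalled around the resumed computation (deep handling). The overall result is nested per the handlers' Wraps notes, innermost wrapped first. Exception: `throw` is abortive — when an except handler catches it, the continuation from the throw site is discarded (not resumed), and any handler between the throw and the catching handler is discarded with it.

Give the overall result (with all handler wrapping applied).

Answer: 4

Evaluation trace:
ask @ H1 ⇒ 2
ask @ H1 ⇒ 2
H0 returns 4
H1 returns 4
= 4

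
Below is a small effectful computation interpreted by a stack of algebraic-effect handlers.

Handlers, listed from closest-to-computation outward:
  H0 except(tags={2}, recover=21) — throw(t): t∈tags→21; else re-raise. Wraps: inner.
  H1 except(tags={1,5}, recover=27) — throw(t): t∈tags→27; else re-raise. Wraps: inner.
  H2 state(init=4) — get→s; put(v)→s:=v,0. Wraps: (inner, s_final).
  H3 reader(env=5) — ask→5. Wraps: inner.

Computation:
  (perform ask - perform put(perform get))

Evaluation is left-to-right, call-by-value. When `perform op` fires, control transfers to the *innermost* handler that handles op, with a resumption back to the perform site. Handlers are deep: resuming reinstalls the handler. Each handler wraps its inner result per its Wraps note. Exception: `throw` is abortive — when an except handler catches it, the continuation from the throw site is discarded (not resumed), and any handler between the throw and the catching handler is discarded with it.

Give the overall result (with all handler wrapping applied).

Answer: (5, 4)

Evaluation trace:
ask @ H3 ⇒ 5
get @ H2 ⇒ 4
put(4) @ H2 ⇒ s:=4
H0 returns 5
H1 returns 5
H2 returns (5, 4)
H3 returns (5, 4)
= (5, 4)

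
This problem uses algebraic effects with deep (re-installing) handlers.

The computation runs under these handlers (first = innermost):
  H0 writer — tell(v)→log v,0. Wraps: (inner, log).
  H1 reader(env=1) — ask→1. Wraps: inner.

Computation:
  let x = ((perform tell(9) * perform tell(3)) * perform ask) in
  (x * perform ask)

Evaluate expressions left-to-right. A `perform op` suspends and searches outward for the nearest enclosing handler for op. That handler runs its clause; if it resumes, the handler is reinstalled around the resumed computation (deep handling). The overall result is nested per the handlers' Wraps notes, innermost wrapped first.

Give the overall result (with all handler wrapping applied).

Working:
tell(9) @ H0 ⇒ log+=9
tell(3) @ H0 ⇒ log+=3
ask @ H1 ⇒ 1
ask @ H1 ⇒ 1
H0 returns (0, (9, 3))
H1 returns (0, (9, 3))
= (0, (9, 3))

Answer: (0, (9, 3))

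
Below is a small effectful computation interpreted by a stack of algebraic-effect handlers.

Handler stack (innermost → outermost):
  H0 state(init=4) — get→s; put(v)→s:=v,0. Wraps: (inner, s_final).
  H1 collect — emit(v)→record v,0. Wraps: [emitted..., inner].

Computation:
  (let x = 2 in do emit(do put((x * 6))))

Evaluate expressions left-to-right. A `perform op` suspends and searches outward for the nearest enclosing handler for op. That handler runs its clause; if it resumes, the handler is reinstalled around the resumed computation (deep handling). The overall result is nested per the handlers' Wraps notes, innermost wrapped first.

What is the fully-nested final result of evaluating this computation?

Answer: [0, (0, 12)]

Working:
put(12) @ H0 ⇒ s:=12
emit(0) @ H1 ⇒ out+=0
H0 returns (0, 12)
H1 returns [0, (0, 12)]
= [0, (0, 12)]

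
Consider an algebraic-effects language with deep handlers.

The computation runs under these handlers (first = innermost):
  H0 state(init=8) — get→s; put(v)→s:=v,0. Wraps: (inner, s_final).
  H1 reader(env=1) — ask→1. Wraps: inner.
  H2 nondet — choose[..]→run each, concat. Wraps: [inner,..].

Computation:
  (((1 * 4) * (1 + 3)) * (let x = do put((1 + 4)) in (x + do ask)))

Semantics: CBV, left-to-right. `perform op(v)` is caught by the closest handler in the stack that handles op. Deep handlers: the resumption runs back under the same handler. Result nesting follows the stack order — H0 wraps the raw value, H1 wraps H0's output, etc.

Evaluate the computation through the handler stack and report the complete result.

Answer: [(16, 5)]

Evaluation trace:
put(5) @ H0 ⇒ s:=5
ask @ H1 ⇒ 1
H0 returns (16, 5)
H1 returns (16, 5)
H2 returns [(16, 5)]
= [(16, 5)]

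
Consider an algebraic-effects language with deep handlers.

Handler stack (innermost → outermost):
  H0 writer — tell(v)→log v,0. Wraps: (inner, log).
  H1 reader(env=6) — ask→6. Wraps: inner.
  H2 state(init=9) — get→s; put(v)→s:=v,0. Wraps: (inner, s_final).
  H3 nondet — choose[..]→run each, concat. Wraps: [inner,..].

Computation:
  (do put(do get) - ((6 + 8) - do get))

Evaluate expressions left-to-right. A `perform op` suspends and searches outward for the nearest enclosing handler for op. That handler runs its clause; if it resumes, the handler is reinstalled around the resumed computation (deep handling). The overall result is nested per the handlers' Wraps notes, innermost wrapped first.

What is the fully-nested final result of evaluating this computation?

Working:
get @ H2 ⇒ 9
put(9) @ H2 ⇒ s:=9
get @ H2 ⇒ 9
H0 returns (-5, ())
H1 returns (-5, ())
H2 returns ((-5, ()), 9)
H3 returns [((-5, ()), 9)]
= [((-5, ()), 9)]

Answer: [((-5, ()), 9)]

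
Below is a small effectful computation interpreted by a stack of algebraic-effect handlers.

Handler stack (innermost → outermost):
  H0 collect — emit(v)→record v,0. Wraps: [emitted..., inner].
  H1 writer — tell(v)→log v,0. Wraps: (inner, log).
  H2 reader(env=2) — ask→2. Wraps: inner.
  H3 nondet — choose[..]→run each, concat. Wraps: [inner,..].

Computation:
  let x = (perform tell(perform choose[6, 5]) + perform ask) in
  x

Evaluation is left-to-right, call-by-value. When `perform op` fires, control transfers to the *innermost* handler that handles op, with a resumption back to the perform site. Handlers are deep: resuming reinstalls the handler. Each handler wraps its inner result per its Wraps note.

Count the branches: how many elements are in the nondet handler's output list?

Answer: 2

Evaluation trace:
choose[6, 5] @ H3
  branch[0] choose=6:
    tell(6) @ H1 ⇒ log+=6
    ask @ H2 ⇒ 2
    H0 returns [2]
    H1 returns ([2], (6))
    H2 returns ([2], (6))
    H3 returns [([2], (6))]
  branch[1] choose=5:
    tell(5) @ H1 ⇒ log+=5
    ask @ H2 ⇒ 2
    H0 returns [2]
    H1 returns ([2], (5))
    H2 returns ([2], (5))
    H3 returns [([2], (5))]
= [([2], (6)), ([2], (5))]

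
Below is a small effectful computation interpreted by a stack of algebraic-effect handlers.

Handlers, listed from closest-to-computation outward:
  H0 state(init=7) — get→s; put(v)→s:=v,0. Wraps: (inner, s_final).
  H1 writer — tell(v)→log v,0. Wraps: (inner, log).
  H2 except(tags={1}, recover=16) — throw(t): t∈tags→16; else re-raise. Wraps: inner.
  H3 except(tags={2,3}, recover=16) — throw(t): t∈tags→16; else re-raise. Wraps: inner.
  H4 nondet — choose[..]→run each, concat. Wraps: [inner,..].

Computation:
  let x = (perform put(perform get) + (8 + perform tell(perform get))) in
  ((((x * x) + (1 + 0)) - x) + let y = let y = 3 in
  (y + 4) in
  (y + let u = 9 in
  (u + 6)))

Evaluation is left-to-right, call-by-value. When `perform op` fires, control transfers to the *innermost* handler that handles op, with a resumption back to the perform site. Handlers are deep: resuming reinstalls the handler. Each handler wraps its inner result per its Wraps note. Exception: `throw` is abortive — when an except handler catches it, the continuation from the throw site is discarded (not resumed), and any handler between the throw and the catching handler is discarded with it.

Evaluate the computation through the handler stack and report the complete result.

Step-by-step:
get @ H0 ⇒ 7
put(7) @ H0 ⇒ s:=7
get @ H0 ⇒ 7
tell(7) @ H1 ⇒ log+=7
H0 returns (79, 7)
H1 returns ((79, 7), (7))
H2 returns ((79, 7), (7))
H3 returns ((79, 7), (7))
H4 returns [((79, 7), (7))]
= [((79, 7), (7))]

Answer: [((79, 7), (7))]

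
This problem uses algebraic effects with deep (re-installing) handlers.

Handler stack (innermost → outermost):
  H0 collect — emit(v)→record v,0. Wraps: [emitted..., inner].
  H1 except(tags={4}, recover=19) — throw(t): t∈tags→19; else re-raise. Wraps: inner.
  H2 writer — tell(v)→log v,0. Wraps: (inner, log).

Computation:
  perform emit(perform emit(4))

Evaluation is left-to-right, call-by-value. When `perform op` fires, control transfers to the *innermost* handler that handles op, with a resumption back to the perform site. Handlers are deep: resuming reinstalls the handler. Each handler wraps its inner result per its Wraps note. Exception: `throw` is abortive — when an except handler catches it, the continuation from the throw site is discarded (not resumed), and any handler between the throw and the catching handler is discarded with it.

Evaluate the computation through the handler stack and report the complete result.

Evaluation trace:
emit(4) @ H0 ⇒ out+=4
emit(0) @ H0 ⇒ out+=0
H0 returns [4, 0, 0]
H1 returns [4, 0, 0]
H2 returns ([4, 0, 0], ())
= ([4, 0, 0], ())

Answer: ([4, 0, 0], ())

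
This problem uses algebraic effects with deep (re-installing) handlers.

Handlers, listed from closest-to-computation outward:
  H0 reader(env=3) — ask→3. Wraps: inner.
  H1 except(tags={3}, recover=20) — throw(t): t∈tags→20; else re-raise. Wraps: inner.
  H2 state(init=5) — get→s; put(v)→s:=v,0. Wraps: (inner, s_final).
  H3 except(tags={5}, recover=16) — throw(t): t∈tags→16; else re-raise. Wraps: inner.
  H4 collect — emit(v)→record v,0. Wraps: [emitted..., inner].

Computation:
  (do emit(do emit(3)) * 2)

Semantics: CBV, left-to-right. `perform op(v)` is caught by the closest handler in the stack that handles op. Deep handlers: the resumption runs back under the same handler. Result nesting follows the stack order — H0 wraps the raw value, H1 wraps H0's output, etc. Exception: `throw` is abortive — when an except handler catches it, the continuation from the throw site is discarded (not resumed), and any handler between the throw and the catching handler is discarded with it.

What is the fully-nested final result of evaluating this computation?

Answer: [3, 0, (0, 5)]

Working:
emit(3) @ H4 ⇒ out+=3
emit(0) @ H4 ⇒ out+=0
H0 returns 0
H1 returns 0
H2 returns (0, 5)
H3 returns (0, 5)
H4 returns [3, 0, (0, 5)]
= [3, 0, (0, 5)]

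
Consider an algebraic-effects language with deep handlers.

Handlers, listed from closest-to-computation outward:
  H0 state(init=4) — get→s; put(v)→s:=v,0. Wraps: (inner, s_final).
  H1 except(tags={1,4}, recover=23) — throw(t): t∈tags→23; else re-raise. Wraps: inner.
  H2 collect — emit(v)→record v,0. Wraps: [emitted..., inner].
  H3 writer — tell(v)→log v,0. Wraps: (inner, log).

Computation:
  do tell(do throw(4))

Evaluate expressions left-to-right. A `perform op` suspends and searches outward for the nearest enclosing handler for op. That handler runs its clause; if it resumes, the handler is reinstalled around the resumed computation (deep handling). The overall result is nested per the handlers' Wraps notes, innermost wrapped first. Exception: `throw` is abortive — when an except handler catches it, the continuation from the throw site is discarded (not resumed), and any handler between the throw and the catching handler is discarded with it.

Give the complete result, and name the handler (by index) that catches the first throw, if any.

Answer: ([23], ()) ; first throw caught by: H1

Step-by-step:
throw(4) @ H1 caught ⇒ 23
H2 returns [23]
H3 returns ([23], ())
= ([23], ())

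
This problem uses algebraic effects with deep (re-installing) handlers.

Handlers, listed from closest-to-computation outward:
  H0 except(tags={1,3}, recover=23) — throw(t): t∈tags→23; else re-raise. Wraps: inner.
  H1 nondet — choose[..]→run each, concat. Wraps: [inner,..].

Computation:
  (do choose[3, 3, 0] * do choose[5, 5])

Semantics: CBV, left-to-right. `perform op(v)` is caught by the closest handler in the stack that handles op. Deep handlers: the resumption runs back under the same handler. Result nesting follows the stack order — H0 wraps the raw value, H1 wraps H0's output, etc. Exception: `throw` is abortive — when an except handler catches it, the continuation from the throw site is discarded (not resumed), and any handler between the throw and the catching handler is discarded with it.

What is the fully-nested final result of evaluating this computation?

Working:
choose[3, 3, 0] @ H1
  branch[0] choose=3:
    choose[5, 5] @ H1
      branch[0] choose=5:
        H0 returns 15
        H1 returns [15]
      branch[1] choose=5:
        H0 returns 15
        H1 returns [15]
  branch[1] choose=3:
    choose[5, 5] @ H1
      branch[0] choose=5:
        H0 returns 15
        H1 returns [15]
      branch[1] choose=5:
        H0 returns 15
        H1 returns [15]
  branch[2] choose=0:
    choose[5, 5] @ H1
      branch[0] choose=5:
        H0 returns 0
        H1 returns [0]
      branch[1] choose=5:
        H0 returns 0
        H1 returns [0]
= [15, 15, 15, 15, 0, 0]

Answer: [15, 15, 15, 15, 0, 0]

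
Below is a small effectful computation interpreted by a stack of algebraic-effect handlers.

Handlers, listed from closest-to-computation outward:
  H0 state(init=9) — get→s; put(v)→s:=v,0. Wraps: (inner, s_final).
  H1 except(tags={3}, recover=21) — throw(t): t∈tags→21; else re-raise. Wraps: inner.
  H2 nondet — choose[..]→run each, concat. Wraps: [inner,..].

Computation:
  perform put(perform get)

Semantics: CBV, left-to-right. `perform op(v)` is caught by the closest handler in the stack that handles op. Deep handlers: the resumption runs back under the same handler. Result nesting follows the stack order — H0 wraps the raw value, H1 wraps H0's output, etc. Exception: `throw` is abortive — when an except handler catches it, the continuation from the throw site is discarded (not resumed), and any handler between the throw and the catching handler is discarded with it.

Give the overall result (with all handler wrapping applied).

Answer: [(0, 9)]

Evaluation trace:
get @ H0 ⇒ 9
put(9) @ H0 ⇒ s:=9
H0 returns (0, 9)
H1 returns (0, 9)
H2 returns [(0, 9)]
= [(0, 9)]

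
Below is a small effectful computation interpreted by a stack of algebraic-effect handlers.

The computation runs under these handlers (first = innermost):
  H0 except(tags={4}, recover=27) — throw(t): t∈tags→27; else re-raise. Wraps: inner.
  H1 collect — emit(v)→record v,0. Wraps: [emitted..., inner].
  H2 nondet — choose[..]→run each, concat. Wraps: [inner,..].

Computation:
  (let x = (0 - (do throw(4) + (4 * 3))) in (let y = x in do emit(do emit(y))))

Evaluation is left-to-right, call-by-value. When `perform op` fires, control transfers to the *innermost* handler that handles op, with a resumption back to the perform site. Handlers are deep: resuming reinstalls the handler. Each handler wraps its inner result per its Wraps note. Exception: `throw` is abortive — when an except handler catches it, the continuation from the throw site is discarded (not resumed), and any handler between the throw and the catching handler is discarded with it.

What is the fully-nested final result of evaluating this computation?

Answer: [[27]]

Working:
throw(4) @ H0 caught ⇒ 27
H1 returns [27]
H2 returns [[27]]
= [[27]]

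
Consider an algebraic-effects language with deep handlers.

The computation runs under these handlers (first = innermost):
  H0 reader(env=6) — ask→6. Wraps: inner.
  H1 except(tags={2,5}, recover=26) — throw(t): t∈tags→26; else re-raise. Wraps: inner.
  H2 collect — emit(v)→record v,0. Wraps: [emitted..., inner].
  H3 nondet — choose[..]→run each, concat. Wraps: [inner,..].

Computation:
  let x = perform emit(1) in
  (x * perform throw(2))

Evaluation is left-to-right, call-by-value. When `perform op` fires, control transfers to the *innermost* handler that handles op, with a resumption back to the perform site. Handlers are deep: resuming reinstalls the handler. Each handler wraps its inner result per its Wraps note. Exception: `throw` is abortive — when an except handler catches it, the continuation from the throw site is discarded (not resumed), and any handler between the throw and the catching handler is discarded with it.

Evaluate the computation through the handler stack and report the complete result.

Step-by-step:
emit(1) @ H2 ⇒ out+=1
throw(2) @ H1 caught ⇒ 26
H2 returns [1, 26]
H3 returns [[1, 26]]
= [[1, 26]]

Answer: [[1, 26]]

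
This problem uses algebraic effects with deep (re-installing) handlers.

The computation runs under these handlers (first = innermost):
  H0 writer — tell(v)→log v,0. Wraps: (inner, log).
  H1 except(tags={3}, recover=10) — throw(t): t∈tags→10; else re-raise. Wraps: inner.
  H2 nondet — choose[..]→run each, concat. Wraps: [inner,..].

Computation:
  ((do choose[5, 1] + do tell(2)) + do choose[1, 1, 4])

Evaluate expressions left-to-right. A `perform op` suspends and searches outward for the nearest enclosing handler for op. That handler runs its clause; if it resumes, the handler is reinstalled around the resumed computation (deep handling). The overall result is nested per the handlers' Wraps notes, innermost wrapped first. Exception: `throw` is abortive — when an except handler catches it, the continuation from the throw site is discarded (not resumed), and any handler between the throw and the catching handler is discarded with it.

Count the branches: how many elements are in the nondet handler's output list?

Evaluation trace:
choose[5, 1] @ H2
  branch[0] choose=5:
    tell(2) @ H0 ⇒ log+=2
    choose[1, 1, 4] @ H2
      branch[0] choose=1:
        H0 returns (6, (2))
        H1 returns (6, (2))
        H2 returns [(6, (2))]
      branch[1] choose=1:
        H0 returns (6, (2))
        H1 returns (6, (2))
        H2 returns [(6, (2))]
      branch[2] choose=4:
        H0 returns (9, (2))
        H1 returns (9, (2))
        H2 returns [(9, (2))]
  branch[1] choose=1:
    tell(2) @ H0 ⇒ log+=2
    choose[1, 1, 4] @ H2
      branch[0] choose=1:
        H0 returns (2, (2))
        H1 returns (2, (2))
        H2 returns [(2, (2))]
      branch[1] choose=1:
        H0 returns (2, (2))
        H1 returns (2, (2))
        H2 returns [(2, (2))]
      branch[2] choose=4:
        H0 returns (5, (2))
        H1 returns (5, (2))
        H2 returns [(5, (2))]
= [(6, (2)), (6, (2)), (9, (2)), (2, (2)), (2, (2)), (5, (2))]

Answer: 6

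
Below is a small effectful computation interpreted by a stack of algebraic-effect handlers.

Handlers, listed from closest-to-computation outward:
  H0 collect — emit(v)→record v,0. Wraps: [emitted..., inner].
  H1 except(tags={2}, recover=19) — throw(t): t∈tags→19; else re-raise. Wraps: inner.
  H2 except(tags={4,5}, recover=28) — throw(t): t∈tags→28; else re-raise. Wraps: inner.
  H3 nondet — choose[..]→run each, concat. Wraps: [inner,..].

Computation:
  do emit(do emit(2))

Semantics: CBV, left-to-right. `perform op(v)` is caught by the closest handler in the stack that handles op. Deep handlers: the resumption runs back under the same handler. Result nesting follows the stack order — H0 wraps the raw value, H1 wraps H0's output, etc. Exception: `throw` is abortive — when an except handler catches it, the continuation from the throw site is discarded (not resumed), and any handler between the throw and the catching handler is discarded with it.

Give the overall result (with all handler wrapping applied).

Answer: [[2, 0, 0]]

Evaluation trace:
emit(2) @ H0 ⇒ out+=2
emit(0) @ H0 ⇒ out+=0
H0 returns [2, 0, 0]
H1 returns [2, 0, 0]
H2 returns [2, 0, 0]
H3 returns [[2, 0, 0]]
= [[2, 0, 0]]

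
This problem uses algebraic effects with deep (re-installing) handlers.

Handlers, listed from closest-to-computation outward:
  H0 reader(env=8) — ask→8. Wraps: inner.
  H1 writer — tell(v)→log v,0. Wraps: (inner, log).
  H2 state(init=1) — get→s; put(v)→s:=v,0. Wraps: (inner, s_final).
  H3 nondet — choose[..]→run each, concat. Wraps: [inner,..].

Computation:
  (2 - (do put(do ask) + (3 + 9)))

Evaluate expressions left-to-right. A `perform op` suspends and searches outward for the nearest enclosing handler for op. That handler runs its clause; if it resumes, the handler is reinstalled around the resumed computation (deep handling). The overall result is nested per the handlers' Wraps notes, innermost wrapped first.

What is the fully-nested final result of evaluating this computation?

Evaluation trace:
ask @ H0 ⇒ 8
put(8) @ H2 ⇒ s:=8
H0 returns -10
H1 returns (-10, ())
H2 returns ((-10, ()), 8)
H3 returns [((-10, ()), 8)]
= [((-10, ()), 8)]

Answer: [((-10, ()), 8)]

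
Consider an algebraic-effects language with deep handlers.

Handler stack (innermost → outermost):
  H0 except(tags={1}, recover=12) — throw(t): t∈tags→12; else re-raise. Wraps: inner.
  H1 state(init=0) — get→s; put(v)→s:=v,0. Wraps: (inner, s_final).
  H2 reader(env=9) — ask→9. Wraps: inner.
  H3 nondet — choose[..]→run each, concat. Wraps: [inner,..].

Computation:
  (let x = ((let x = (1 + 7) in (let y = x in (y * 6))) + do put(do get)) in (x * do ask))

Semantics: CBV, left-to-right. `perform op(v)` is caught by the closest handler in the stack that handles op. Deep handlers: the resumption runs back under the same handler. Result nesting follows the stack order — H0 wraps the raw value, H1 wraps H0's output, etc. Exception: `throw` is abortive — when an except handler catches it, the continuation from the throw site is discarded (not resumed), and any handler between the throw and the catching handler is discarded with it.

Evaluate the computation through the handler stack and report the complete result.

Working:
get @ H1 ⇒ 0
put(0) @ H1 ⇒ s:=0
ask @ H2 ⇒ 9
H0 returns 432
H1 returns (432, 0)
H2 returns (432, 0)
H3 returns [(432, 0)]
= [(432, 0)]

Answer: [(432, 0)]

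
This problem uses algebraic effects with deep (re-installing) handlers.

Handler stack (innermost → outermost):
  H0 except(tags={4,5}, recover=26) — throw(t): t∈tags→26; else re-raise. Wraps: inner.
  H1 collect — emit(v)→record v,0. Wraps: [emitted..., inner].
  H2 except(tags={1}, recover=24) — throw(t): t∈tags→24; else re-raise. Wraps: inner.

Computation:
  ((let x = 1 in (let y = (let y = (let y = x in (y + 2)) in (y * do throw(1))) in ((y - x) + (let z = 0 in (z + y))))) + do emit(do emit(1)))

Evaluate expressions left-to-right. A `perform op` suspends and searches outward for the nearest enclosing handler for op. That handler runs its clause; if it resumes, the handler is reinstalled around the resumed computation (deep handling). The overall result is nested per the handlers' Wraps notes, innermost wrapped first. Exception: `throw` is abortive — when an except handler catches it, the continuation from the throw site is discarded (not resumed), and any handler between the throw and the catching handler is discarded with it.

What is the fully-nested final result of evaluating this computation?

Answer: 24

Working:
throw(1) @ H0 re-raised
throw(1) @ H2 caught ⇒ 24
= 24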